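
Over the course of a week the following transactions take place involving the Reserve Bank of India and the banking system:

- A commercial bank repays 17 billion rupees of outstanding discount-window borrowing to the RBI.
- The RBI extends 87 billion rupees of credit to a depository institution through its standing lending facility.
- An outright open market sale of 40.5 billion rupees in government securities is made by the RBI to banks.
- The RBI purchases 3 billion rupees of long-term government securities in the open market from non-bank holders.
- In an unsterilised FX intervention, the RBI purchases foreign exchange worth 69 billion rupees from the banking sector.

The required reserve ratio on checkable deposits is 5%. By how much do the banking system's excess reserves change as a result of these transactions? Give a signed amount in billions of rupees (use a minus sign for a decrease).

Discount-window repayment 17 billion rupees: reserves −17B, deposits 0.
Discount-window loan 87 billion rupees: reserves +87B, deposits 0.
OMO sale (to banks) 40.5 billion rupees: reserves −40.5B, deposits 0.
Asset purchase (from non-banks) 3 billion rupees: reserves +3B, deposits +3B.
FX purchase 69 billion rupees: reserves +69B, deposits 0.
Totals: Δreserves = +101.5B, Δdeposits = +3B.
Δrequired reserves = 5% × +3B = +0.15B.
Δexcess reserves = Δreserves − Δrequired = +101.5B − (+0.15B) = +101.35 billion.

+101.35 billion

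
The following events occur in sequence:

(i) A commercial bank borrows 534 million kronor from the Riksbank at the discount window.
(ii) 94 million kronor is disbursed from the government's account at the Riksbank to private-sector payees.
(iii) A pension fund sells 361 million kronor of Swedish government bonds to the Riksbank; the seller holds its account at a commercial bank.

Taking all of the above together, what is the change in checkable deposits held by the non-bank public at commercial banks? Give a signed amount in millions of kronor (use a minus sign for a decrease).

+455 million

Discount-window loan 534 million kronor: the counterparty is a bank, so public deposits are unchanged → 0.
Government spending 94 million kronor: non-bank counterparties' bank balances rise → +94M.
Asset purchase (from non-banks) 361 million kronor: non-bank counterparties' bank balances rise → +361M.
Net: 0 + 94 + 361 = +455 million.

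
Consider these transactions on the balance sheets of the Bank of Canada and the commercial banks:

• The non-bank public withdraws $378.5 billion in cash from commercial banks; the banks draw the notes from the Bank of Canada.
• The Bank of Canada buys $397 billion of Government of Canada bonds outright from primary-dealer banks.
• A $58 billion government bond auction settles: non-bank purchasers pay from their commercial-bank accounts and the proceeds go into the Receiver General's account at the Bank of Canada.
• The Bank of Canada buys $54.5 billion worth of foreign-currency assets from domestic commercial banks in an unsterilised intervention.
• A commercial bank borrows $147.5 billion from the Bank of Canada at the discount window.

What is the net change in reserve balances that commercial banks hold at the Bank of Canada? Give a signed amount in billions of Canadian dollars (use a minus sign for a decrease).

Bank of Canada balance sheet:
  Assets:      Securities +$397B, Loans to banks +$147.5B, Foreign assets +$54.5B
  Liabilities: Bank reserves +$162.5B, Currency in circulation +$378.5B, Government deposits +$58B
So the change in reserve balances that commercial banks hold at the Bank of Canada is +$162.5 billion.

+$162.5 billion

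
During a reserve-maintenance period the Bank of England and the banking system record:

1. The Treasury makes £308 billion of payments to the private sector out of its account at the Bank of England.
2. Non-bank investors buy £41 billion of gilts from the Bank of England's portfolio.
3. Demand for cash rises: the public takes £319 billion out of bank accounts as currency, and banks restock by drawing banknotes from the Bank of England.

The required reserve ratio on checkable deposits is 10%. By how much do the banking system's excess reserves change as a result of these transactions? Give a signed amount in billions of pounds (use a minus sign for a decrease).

-£46.8 billion

Government spending £308 billion: reserves +£308B, deposits +£308B.
Asset sale (to non-banks) £41 billion: reserves −£41B, deposits −£41B.
Currency withdrawal £319 billion: reserves −£319B, deposits −£319B.
Totals: Δreserves = −£52B, Δdeposits = −£52B.
Δrequired reserves = 10% × −£52B = −£5.2B.
Δexcess reserves = Δreserves − Δrequired = −£52B − (−£5.2B) = -£46.8 billion.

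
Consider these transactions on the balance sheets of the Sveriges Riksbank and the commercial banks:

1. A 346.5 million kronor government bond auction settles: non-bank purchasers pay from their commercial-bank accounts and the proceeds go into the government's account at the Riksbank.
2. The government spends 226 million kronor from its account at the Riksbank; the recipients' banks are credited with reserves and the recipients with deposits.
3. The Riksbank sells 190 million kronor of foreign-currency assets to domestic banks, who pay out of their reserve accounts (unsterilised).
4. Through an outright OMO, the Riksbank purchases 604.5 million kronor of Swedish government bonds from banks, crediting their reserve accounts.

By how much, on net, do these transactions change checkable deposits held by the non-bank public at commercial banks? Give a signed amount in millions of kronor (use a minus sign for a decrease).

-120.5 million

Government account inflow 346.5 million kronor: non-bank counterparties' bank balances fall → −346.5M.
Government spending 226 million kronor: non-bank counterparties' bank balances rise → +226M.
FX sale 190 million kronor: the counterparty is a bank, so public deposits are unchanged → 0.
OMO purchase (from banks) 604.5 million kronor: the counterparty is a bank, so public deposits are unchanged → 0.
Net: −346.5 + 226 + 0 + 0 = -120.5 million.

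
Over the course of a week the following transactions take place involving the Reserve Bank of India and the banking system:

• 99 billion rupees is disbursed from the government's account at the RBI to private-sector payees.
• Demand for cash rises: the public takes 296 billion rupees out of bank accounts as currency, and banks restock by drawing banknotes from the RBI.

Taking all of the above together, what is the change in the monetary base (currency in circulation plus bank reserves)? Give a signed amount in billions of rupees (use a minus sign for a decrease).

Government spending 99 billion rupees: a non-base liability converts back to reserves → +99B.
Currency withdrawal 296 billion rupees: just a shift between currency and reserves — both are base money → 0.
Net: 99 + 0 = +99 billion.

+99 billion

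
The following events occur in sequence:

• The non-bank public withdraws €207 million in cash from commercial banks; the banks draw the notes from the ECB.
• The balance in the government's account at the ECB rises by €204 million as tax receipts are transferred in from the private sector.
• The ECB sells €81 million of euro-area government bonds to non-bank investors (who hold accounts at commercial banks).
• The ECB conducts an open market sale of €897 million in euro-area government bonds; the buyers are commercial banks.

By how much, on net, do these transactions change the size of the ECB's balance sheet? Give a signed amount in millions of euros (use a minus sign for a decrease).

Currency withdrawal €207 million: only the composition of liabilities changes → 0.
Government account inflow €204 million: only the composition of liabilities changes → 0.
Asset sale (to non-banks) €81 million: an ECB asset is shed → −€81M.
OMO sale (to banks) €897 million: an ECB asset is shed → −€897M.
Net: 0 + 0 − 81 − 897 = -€978 million.

-€978 million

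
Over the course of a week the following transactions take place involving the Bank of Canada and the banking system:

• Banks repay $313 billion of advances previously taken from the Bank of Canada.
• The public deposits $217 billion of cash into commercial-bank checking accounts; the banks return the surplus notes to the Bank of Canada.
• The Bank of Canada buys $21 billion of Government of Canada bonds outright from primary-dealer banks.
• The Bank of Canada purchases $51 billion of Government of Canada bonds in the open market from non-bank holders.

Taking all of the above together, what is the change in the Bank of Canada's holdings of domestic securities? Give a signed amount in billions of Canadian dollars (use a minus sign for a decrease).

Discount-window repayment $313 billion: the Bank of Canada's securities portfolio is untouched → 0.
Currency deposit $217 billion: the Bank of Canada's securities portfolio is untouched → 0.
OMO purchase (from banks) $21 billion: securities added to the Bank of Canada's portfolio → +$21B.
Asset purchase (from non-banks) $51 billion: securities added to the Bank of Canada's portfolio → +$51B.
Net: 0 + 0 + 21 + 51 = +$72 billion.

+$72 billion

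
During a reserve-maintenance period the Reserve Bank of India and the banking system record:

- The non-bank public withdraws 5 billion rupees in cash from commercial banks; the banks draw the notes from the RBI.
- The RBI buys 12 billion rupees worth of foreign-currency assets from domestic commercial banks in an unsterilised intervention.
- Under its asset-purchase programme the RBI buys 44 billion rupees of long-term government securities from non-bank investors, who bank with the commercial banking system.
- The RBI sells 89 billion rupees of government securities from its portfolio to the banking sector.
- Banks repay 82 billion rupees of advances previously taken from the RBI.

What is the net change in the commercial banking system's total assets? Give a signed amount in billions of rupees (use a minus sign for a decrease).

-43 billion

Currency withdrawal 5 billion rupees: bank balance sheets shrink → −5B.
FX purchase 12 billion rupees: just an asset swap on bank balance sheets → 0.
Asset purchase (from non-banks) 44 billion rupees: bank balance sheets expand → +44B.
OMO sale (to banks) 89 billion rupees: just an asset swap on bank balance sheets → 0.
Discount-window repayment 82 billion rupees: bank balance sheets shrink → −82B.
Net: −5 + 0 + 44 + 0 − 82 = -43 billion.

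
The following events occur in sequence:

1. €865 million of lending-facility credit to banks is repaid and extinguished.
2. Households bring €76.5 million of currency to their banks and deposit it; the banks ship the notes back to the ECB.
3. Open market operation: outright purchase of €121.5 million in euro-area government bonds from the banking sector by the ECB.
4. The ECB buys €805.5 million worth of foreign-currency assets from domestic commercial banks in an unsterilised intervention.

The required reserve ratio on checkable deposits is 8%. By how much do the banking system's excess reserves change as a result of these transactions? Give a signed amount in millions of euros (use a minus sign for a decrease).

+€132.38 million

Discount-window repayment €865 million: reserves −€865M, deposits 0.
Currency deposit €76.5 million: reserves +€76.5M, deposits +€76.5M.
OMO purchase (from banks) €121.5 million: reserves +€121.5M, deposits 0.
FX purchase €805.5 million: reserves +€805.5M, deposits 0.
Totals: Δreserves = +€138.5M, Δdeposits = +€76.5M.
Δrequired reserves = 8% × +€76.5M = +€6.12M.
Δexcess reserves = Δreserves − Δrequired = +€138.5M − (+€6.12M) = +€132.38 million.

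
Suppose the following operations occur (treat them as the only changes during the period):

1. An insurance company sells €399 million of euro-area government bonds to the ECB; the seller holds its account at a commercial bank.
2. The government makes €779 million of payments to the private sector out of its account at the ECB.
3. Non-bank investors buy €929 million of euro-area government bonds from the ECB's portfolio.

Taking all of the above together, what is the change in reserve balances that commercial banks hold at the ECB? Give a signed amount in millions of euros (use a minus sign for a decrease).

ECB balance sheet:
  Assets:      Securities −€530M
  Liabilities: Bank reserves +€249M, Government deposits −€779M
So the change in reserve balances that commercial banks hold at the ECB is +€249 million.

+€249 million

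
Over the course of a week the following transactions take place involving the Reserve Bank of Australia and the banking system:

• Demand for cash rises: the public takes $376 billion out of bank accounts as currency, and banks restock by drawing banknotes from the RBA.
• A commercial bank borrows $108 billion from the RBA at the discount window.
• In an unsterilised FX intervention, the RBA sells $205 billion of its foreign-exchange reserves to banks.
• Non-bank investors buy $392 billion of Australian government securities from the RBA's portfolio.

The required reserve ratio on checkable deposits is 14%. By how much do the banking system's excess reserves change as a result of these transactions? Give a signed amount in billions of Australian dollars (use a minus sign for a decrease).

-$757.48 billion

Currency withdrawal $376 billion: reserves −$376B, deposits −$376B.
Discount-window loan $108 billion: reserves +$108B, deposits 0.
FX sale $205 billion: reserves −$205B, deposits 0.
Asset sale (to non-banks) $392 billion: reserves −$392B, deposits −$392B.
Totals: Δreserves = −$865B, Δdeposits = −$768B.
Δrequired reserves = 14% × −$768B = −$107.52B.
Δexcess reserves = Δreserves − Δrequired = −$865B − (−$107.52B) = -$757.48 billion.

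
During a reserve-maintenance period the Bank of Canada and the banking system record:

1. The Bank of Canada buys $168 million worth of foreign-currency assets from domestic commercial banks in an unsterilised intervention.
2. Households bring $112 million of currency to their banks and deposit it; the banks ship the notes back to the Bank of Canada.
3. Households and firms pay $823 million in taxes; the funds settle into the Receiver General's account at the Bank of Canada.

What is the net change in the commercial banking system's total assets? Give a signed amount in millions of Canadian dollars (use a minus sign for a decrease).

-$711 million

FX purchase $168 million: just an asset swap on bank balance sheets → 0.
Currency deposit $112 million: bank balance sheets expand → +$112M.
Government account inflow $823 million: bank balance sheets shrink → −$823M.
Net: 0 + 112 − 823 = -$711 million.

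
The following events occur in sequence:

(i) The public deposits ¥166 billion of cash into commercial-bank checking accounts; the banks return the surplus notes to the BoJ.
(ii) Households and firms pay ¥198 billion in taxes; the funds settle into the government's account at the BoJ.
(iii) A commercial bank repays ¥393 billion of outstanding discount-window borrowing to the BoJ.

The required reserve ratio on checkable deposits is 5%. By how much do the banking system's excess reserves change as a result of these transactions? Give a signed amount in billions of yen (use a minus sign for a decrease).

Currency deposit ¥166 billion: reserves +¥166B, deposits +¥166B.
Government account inflow ¥198 billion: reserves −¥198B, deposits −¥198B.
Discount-window repayment ¥393 billion: reserves −¥393B, deposits 0.
Totals: Δreserves = −¥425B, Δdeposits = −¥32B.
Δrequired reserves = 5% × −¥32B = −¥1.6B.
Δexcess reserves = Δreserves − Δrequired = −¥425B − (−¥1.6B) = -¥423.4 billion.

-¥423.4 billion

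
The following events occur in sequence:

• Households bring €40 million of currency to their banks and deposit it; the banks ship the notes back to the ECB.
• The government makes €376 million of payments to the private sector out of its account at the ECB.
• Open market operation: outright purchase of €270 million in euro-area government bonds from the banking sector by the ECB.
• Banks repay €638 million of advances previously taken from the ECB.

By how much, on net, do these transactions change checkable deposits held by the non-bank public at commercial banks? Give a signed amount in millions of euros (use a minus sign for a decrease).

+€416 million

ECB balance sheet:
  Assets:      Securities +€270M, Loans to banks −€638M
  Liabilities: Bank reserves +€48M, Currency in circulation −€40M, Government deposits −€376M
Commercial banking system:
  Assets:      Reserves at CB +€48M, Securities −€270M
  Liabilities: Checkable deposits +€416M, Borrowings from CB −€638M
So the change in checkable deposits held by the non-bank public at commercial banks is +€416 million.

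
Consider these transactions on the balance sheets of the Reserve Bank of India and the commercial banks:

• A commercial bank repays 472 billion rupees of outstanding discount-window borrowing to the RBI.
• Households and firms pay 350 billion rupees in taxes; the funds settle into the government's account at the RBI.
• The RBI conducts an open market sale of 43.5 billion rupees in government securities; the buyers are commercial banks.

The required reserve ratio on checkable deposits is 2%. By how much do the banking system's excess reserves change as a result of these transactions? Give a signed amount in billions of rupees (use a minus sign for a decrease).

-858.5 billion

Discount-window repayment 472 billion rupees: reserves −472B, deposits 0.
Government account inflow 350 billion rupees: reserves −350B, deposits −350B.
OMO sale (to banks) 43.5 billion rupees: reserves −43.5B, deposits 0.
Totals: Δreserves = −865.5B, Δdeposits = −350B.
Δrequired reserves = 2% × −350B = −7B.
Δexcess reserves = Δreserves − Δrequired = −865.5B − (−7B) = -858.5 billion.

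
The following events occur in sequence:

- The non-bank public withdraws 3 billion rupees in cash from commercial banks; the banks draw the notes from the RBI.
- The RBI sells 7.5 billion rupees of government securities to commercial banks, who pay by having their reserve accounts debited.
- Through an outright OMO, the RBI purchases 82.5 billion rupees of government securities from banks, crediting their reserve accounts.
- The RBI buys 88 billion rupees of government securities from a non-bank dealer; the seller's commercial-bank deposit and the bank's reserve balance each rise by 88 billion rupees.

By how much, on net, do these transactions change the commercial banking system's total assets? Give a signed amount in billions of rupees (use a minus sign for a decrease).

+85 billion

RBI balance sheet:
  Assets:      Securities +163B
  Liabilities: Bank reserves +160B, Currency in circulation +3B
Commercial banking system:
  Assets:      Reserves at CB +160B, Securities −75B
  Liabilities: Checkable deposits +85B
Change in total bank assets = +85 billion.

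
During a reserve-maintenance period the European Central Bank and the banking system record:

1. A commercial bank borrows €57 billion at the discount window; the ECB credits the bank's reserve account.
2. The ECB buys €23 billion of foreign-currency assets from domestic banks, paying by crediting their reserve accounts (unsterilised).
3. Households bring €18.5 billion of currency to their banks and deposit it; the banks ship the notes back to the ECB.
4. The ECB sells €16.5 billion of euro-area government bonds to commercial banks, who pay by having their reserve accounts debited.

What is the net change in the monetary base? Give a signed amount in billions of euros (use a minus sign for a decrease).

ECB balance sheet:
  Assets:      Securities −€16.5B, Loans to banks +€57B, Foreign assets +€23B
  Liabilities: Bank reserves +€82B, Currency in circulation −€18.5B
Monetary base = currency + reserves: −€18.5B + (+€82B) = +€63.5 billion.

+€63.5 billion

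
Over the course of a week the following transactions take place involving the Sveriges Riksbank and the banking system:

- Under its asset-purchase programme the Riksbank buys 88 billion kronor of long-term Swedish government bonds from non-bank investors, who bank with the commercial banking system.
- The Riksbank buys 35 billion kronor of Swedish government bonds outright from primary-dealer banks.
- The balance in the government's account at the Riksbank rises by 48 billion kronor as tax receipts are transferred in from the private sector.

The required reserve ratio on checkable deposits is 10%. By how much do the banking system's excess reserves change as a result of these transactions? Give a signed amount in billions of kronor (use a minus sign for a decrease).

+71 billion

Asset purchase (from non-banks) 88 billion kronor: reserves +88B, deposits +88B.
OMO purchase (from banks) 35 billion kronor: reserves +35B, deposits 0.
Government account inflow 48 billion kronor: reserves −48B, deposits −48B.
Totals: Δreserves = +75B, Δdeposits = +40B.
Δrequired reserves = 10% × +40B = +4B.
Δexcess reserves = Δreserves − Δrequired = +75B − (+4B) = +71 billion.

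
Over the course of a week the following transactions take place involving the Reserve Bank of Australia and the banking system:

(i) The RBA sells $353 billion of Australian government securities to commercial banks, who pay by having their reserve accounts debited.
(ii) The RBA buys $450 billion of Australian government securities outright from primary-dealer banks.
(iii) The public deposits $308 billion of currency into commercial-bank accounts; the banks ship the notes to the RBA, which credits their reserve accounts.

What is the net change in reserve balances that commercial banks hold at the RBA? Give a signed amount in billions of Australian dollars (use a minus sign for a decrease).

+$405 billion

OMO sale (to banks) $353 billion: the buying banks pay out of their reserve balances → −$353B.
OMO purchase (from banks) $450 billion: the RBA pays by crediting reserve accounts → +$450B.
Currency deposit $308 billion: returned notes are swapped for reserve credit → +$308B.
Net: −353 + 450 + 308 = +$405 billion.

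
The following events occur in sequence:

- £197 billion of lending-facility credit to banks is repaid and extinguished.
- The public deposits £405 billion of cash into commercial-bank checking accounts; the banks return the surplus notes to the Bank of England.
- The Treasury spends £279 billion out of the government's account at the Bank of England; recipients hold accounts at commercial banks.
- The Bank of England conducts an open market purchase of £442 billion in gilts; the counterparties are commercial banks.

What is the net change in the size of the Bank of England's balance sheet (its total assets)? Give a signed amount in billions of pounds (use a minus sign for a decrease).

+£245 billion

Discount-window repayment £197 billion: a Bank of England asset is shed → −£197B.
Currency deposit £405 billion: only the composition of liabilities changes → 0.
Government spending £279 billion: only the composition of liabilities changes → 0.
OMO purchase (from banks) £442 billion: a Bank of England asset is acquired → +£442B.
Net: −197 + 0 + 0 + 442 = +£245 billion.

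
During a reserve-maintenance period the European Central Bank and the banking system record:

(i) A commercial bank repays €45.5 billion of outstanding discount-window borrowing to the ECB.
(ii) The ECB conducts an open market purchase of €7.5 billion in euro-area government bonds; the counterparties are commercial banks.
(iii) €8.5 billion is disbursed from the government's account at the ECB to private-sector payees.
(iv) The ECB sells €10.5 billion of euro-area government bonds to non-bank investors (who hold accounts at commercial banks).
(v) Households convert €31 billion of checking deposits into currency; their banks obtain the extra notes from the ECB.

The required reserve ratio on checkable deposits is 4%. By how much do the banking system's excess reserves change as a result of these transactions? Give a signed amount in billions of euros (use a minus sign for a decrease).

-€69.68 billion

Discount-window repayment €45.5 billion: reserves −€45.5B, deposits 0.
OMO purchase (from banks) €7.5 billion: reserves +€7.5B, deposits 0.
Government spending €8.5 billion: reserves +€8.5B, deposits +€8.5B.
Asset sale (to non-banks) €10.5 billion: reserves −€10.5B, deposits −€10.5B.
Currency withdrawal €31 billion: reserves −€31B, deposits −€31B.
Totals: Δreserves = −€71B, Δdeposits = −€33B.
Δrequired reserves = 4% × −€33B = −€1.32B.
Δexcess reserves = Δreserves − Δrequired = −€71B − (−€1.32B) = -€69.68 billion.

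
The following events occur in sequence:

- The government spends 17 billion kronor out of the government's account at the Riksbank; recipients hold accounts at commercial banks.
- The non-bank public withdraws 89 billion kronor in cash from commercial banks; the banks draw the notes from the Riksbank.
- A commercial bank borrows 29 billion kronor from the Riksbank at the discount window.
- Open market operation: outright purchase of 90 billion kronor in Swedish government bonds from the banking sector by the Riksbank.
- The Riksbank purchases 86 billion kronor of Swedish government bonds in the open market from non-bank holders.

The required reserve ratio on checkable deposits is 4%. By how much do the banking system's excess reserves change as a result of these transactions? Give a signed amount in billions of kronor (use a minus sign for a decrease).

+132.44 billion

Government spending 17 billion kronor: reserves +17B, deposits +17B.
Currency withdrawal 89 billion kronor: reserves −89B, deposits −89B.
Discount-window loan 29 billion kronor: reserves +29B, deposits 0.
OMO purchase (from banks) 90 billion kronor: reserves +90B, deposits 0.
Asset purchase (from non-banks) 86 billion kronor: reserves +86B, deposits +86B.
Totals: Δreserves = +133B, Δdeposits = +14B.
Δrequired reserves = 4% × +14B = +0.56B.
Δexcess reserves = Δreserves − Δrequired = +133B − (+0.56B) = +132.44 billion.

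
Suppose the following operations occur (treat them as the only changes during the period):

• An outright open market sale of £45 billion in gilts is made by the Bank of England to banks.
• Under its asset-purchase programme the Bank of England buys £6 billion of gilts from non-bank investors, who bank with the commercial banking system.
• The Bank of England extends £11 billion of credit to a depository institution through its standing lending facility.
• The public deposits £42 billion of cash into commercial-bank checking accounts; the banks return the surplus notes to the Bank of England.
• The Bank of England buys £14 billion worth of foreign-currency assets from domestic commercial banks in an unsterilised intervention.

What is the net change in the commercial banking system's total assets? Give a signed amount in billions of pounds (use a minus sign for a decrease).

+£59 billion

Bank of England balance sheet:
  Assets:      Securities −£39B, Loans to banks +£11B, Foreign assets +£14B
  Liabilities: Bank reserves +£28B, Currency in circulation −£42B
Commercial banking system:
  Assets:      Reserves at CB +£28B, Securities +£45B, Foreign assets −£14B
  Liabilities: Checkable deposits +£48B, Borrowings from CB +£11B
Change in total bank assets = +£59 billion.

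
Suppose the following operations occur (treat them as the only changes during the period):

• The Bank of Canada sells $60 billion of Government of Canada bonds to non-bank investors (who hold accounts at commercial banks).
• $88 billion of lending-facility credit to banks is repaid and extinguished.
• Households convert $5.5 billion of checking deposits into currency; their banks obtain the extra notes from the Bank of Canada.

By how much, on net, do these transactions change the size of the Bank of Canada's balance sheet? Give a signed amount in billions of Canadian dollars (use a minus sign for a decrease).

Asset sale (to non-banks) $60 billion: a Bank of Canada asset is shed → −$60B.
Discount-window repayment $88 billion: a Bank of Canada asset is shed → −$88B.
Currency withdrawal $5.5 billion: only the composition of liabilities changes → 0.
Net: −60 − 88 + 0 = -$148 billion.

-$148 billion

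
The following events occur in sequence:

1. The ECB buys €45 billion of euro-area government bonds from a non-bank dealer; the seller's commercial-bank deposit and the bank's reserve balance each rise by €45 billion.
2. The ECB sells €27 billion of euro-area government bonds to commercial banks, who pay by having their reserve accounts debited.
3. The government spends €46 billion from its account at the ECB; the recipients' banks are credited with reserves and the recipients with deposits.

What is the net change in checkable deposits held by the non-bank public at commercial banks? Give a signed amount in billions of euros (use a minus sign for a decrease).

Asset purchase (from non-banks) €45 billion: non-bank counterparties' bank balances rise → +€45B.
OMO sale (to banks) €27 billion: the counterparty is a bank, so public deposits are unchanged → 0.
Government spending €46 billion: non-bank counterparties' bank balances rise → +€46B.
Net: 45 + 0 + 46 = +€91 billion.

+€91 billion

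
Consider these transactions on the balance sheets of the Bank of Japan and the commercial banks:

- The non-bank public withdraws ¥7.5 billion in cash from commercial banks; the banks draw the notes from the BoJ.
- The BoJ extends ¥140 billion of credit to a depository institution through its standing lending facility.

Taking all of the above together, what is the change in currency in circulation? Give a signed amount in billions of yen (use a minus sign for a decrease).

Currency withdrawal ¥7.5 billion: notes leave the central bank → +¥7.5B.
Discount-window loan ¥140 billion: no currency enters or leaves circulation → 0.
Net: 7.5 + 0 = +¥7.5 billion.

+¥7.5 billion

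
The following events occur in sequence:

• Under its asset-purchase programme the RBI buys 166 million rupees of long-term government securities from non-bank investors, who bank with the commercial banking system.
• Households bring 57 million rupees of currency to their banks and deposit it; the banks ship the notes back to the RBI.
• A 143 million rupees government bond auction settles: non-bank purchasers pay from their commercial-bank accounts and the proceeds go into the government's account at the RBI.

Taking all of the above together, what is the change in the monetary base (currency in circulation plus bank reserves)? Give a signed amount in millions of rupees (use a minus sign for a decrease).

RBI balance sheet:
  Assets:      Securities +166M
  Liabilities: Bank reserves +80M, Currency in circulation −57M, Government deposits +143M
Commercial banking system:
  Assets:      Reserves at CB +80M
  Liabilities: Checkable deposits +80M
Monetary base = currency + reserves: −57M + (+80M) = +23 million.

+23 million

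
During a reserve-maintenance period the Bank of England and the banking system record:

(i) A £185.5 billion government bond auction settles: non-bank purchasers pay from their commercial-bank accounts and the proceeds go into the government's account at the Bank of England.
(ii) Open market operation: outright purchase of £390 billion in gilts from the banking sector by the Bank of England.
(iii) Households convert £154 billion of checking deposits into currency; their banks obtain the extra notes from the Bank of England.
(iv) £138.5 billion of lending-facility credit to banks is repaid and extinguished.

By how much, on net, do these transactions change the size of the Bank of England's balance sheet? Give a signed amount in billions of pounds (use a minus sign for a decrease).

+£251.5 billion

Government account inflow £185.5 billion: only the composition of liabilities changes → 0.
OMO purchase (from banks) £390 billion: a Bank of England asset is acquired → +£390B.
Currency withdrawal £154 billion: only the composition of liabilities changes → 0.
Discount-window repayment £138.5 billion: a Bank of England asset is shed → −£138.5B.
Net: 0 + 390 + 0 − 138.5 = +£251.5 billion.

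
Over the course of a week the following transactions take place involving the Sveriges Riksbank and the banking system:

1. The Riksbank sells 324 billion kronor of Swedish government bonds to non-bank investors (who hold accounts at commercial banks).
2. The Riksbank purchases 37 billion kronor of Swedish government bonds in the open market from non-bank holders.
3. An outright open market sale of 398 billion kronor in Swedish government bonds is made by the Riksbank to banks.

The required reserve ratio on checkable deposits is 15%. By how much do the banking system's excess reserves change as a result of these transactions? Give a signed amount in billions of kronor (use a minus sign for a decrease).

-641.95 billion

Asset sale (to non-banks) 324 billion kronor: reserves −324B, deposits −324B.
Asset purchase (from non-banks) 37 billion kronor: reserves +37B, deposits +37B.
OMO sale (to banks) 398 billion kronor: reserves −398B, deposits 0.
Totals: Δreserves = −685B, Δdeposits = −287B.
Δrequired reserves = 15% × −287B = −43.05B.
Δexcess reserves = Δreserves − Δrequired = −685B − (−43.05B) = -641.95 billion.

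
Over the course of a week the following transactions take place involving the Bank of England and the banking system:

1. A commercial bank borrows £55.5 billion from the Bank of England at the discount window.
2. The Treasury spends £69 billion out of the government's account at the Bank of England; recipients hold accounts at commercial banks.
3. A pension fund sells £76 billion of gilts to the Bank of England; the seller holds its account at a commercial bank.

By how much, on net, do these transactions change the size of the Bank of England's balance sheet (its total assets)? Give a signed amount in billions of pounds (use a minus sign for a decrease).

Discount-window loan £55.5 billion: a Bank of England asset is acquired → +£55.5B.
Government spending £69 billion: only the composition of liabilities changes → 0.
Asset purchase (from non-banks) £76 billion: a Bank of England asset is acquired → +£76B.
Net: 55.5 + 0 + 76 = +£131.5 billion.

+£131.5 billion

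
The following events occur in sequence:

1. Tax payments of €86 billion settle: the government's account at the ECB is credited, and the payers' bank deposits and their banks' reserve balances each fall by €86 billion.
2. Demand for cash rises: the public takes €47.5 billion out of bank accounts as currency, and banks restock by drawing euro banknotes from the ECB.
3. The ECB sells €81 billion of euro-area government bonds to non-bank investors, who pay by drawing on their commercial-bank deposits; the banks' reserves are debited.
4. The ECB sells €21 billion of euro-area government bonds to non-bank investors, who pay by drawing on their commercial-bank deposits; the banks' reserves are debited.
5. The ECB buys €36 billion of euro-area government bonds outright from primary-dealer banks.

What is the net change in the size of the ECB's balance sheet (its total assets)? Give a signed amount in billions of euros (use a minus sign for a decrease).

ECB balance sheet:
  Assets:      Securities −€66B
  Liabilities: Bank reserves −€199.5B, Currency in circulation +€47.5B, Government deposits +€86B
Commercial banking system:
  Assets:      Reserves at CB −€199.5B, Securities −€36B
  Liabilities: Checkable deposits −€235.5B
Change in total ECB assets = -€66 billion.

-€66 billion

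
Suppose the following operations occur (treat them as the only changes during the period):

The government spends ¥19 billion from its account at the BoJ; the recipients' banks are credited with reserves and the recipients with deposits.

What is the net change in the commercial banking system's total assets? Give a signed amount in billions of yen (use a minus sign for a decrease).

Government spending ¥19 billion: bank balance sheets expand → +¥19B.

+¥19 billion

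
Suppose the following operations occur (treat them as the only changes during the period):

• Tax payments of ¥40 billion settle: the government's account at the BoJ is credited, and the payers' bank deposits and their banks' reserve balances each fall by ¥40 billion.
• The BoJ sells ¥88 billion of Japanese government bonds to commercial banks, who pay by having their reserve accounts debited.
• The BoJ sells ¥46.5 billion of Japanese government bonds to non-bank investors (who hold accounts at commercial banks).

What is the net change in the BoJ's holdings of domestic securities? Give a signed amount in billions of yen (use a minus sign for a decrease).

-¥134.5 billion

BoJ balance sheet:
  Assets:      Securities −¥134.5B
  Liabilities: Bank reserves −¥174.5B, Government deposits +¥40B
Commercial banking system:
  Assets:      Reserves at CB −¥174.5B, Securities +¥88B
  Liabilities: Checkable deposits −¥86.5B
So the change in the BoJ's holdings of domestic securities is -¥134.5 billion.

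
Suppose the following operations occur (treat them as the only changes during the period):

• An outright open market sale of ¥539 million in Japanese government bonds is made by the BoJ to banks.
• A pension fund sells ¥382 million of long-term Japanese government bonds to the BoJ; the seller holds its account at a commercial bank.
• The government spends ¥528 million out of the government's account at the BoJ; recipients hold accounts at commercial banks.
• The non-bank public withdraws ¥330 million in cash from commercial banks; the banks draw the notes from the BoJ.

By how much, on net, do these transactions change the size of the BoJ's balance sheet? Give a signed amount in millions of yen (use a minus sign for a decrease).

OMO sale (to banks) ¥539 million: a BoJ asset is shed → −¥539M.
Asset purchase (from non-banks) ¥382 million: a BoJ asset is acquired → +¥382M.
Government spending ¥528 million: only the composition of liabilities changes → 0.
Currency withdrawal ¥330 million: only the composition of liabilities changes → 0.
Net: −539 + 382 + 0 + 0 = -¥157 million.

-¥157 million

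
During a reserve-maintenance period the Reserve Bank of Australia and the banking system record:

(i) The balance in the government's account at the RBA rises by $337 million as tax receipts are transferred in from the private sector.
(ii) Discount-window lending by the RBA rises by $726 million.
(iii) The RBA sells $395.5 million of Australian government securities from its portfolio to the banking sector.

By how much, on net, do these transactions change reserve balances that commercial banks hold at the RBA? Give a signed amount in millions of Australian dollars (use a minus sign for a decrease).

-$6.5 million

RBA balance sheet:
  Assets:      Securities −$395.5M, Loans to banks +$726M
  Liabilities: Bank reserves −$6.5M, Government deposits +$337M
So the change in reserve balances that commercial banks hold at the RBA is -$6.5 million.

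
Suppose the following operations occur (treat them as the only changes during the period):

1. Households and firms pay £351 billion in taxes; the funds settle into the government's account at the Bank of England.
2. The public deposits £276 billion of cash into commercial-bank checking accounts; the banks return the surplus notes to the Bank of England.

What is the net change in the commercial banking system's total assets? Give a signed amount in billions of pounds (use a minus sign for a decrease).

-£75 billion

Bank of England balance sheet:
  Assets:      no change
  Liabilities: Bank reserves −£75B, Currency in circulation −£276B, Government deposits +£351B
Commercial banking system:
  Assets:      Reserves at CB −£75B
  Liabilities: Checkable deposits −£75B
Change in total bank assets = -£75 billion.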